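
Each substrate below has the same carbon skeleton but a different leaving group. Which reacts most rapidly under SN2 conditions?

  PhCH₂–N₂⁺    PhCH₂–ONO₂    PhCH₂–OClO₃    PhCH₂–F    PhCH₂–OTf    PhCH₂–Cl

PhCH₂–N₂⁺

Identical carbon frameworks mean the comparison reduces to leaving-group quality.
The more stable X⁻ (or X) is on its own — i.e. the weaker a base it is — the better a leaving group it makes.
PhCH₂–N₂⁺ loses N₂: no meaningful conjugate acid; N₂ departs as an exceptionally stable neutral molecule
PhCH₂–OTf loses OTf⁻: pKₐ(CF₃SO₃H (triflic acid)) ≈ -14
PhCH₂–OClO₃ loses ClO₄⁻: pKₐ(HClO₄) ≈ -10
PhCH₂–Cl loses Cl⁻: pKₐ(HCl) ≈ -7
PhCH₂–ONO₂ loses NO₃⁻: pKₐ(HNO₃) ≈ -1.3
PhCH₂–F loses F⁻: pKₐ(HF) ≈ 3.2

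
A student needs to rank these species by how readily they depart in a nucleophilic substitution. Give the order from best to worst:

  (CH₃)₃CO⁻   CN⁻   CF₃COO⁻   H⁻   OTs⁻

OTs⁻ > CF₃COO⁻ > CN⁻ > (CH₃)₃CO⁻ > H⁻

OTs⁻: pKₐ(p-CH₃C₆H₄SO₃H (TsOH)) ≈ -2.8
CF₃COO⁻: pKₐ(CF₃COOH) ≈ 0.2
CN⁻: pKₐ(HCN) ≈ 9.2 — sp carbon stabilises the charge somewhat, but still a poor LG
(CH₃)₃CO⁻: pKₐ(t-BuOH) ≈ 18 — bulky, strongly basic alkoxide
H⁻: pKₐ(H₂) ≈ 36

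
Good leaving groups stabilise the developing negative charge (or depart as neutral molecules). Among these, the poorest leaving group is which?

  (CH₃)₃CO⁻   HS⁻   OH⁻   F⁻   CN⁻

Rank by basicity of the departing species: weakest base leaves most easily.
F⁻: pKₐ(HF) ≈ 3.2
HS⁻: pKₐ(H₂S) ≈ 7
CN⁻: pKₐ(HCN) ≈ 9.2
OH⁻: pKₐ(H₂O) ≈ 15.7
(CH₃)₃CO⁻: pKₐ(t-BuOH) ≈ 18

(CH₃)₃CO⁻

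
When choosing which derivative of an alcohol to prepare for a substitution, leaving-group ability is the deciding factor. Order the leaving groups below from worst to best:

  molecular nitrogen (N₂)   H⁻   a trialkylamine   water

H⁻ < a trialkylamine < water < molecular nitrogen (N₂)

The more stable X⁻ (or X) is on its own — i.e. the weaker a base it is — the better a leaving group it makes.
molecular nitrogen (N₂): no meaningful conjugate acid; N₂ departs as an exceptionally stable neutral molecule
water: pKₐ(H₃O⁺) ≈ -1.7
a trialkylamine: pKₐ(R'₃NH⁺) ≈ 10.7
H⁻: pKₐ(H₂) ≈ 36
Listed from poorest to best leaving group as asked.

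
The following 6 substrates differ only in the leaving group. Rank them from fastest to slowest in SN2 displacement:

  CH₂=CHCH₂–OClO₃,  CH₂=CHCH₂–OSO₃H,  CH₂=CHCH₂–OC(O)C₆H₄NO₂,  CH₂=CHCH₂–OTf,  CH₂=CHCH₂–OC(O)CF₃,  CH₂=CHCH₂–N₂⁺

CH₂=CHCH₂–N₂⁺ > CH₂=CHCH₂–OTf > CH₂=CHCH₂–OClO₃ > CH₂=CHCH₂–OSO₃H > CH₂=CHCH₂–OC(O)CF₃ > CH₂=CHCH₂–OC(O)C₆H₄NO₂

The skeletons are identical, so relative rate is governed entirely by leaving-group ability.
Rank by basicity of the departing species: weakest base leaves most easily.
CH₂=CHCH₂–N₂⁺ loses N₂: no meaningful conjugate acid; N₂ departs as an exceptionally stable neutral molecule
CH₂=CHCH₂–OTf loses OTf⁻: pKₐ(CF₃SO₃H (triflic acid)) ≈ -14
CH₂=CHCH₂–OClO₃ loses ClO₄⁻: pKₐ(HClO₄) ≈ -10
CH₂=CHCH₂–OSO₃H loses HSO₄⁻: pKₐ(H₂SO₄) ≈ -3
CH₂=CHCH₂–OC(O)CF₃ loses CF₃COO⁻: pKₐ(CF₃COOH) ≈ 0.2
CH₂=CHCH₂–OC(O)C₆H₄NO₂ loses p-O₂N–C₆H₄–COO⁻: pKₐ(p-nitrobenzoic acid) ≈ 3.4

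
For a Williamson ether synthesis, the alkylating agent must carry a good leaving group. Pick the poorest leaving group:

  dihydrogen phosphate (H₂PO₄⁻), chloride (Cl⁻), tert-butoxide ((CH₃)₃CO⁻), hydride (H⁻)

hydride (H⁻)

Leaving-group ability tracks the stability of the departed species; conjugate-acid pKₐ is the usual yardstick (lower pKₐ → better LG).
chloride (Cl⁻): pKₐ(HCl) ≈ -7
dihydrogen phosphate (H₂PO₄⁻): pKₐ(H₃PO₄) ≈ 2.1
tert-butoxide ((CH₃)₃CO⁻): pKₐ(t-BuOH) ≈ 18
hydride (H⁻): pKₐ(H₂) ≈ 36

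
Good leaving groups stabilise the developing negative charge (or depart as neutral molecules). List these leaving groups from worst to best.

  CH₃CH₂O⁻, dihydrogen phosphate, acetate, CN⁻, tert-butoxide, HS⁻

tert-butoxide < CH₃CH₂O⁻ < CN⁻ < HS⁻ < acetate < dihydrogen phosphate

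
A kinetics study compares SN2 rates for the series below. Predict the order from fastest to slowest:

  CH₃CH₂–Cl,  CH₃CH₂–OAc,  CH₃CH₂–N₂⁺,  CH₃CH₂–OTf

CH₃CH₂–N₂⁺ > CH₃CH₂–OTf > CH₃CH₂–Cl > CH₃CH₂–OAc

Identical carbon frameworks mean the comparison reduces to leaving-group quality.
The more stable X⁻ (or X) is on its own — i.e. the weaker a base it is — the better a leaving group it makes.
CH₃CH₂–N₂⁺ loses N₂: no meaningful conjugate acid; N₂ departs as an exceptionally stable neutral molecule
CH₃CH₂–OTf loses OTf⁻: pKₐ(CF₃SO₃H (triflic acid)) ≈ -14
CH₃CH₂–Cl loses Cl⁻: pKₐ(HCl) ≈ -7
CH₃CH₂–OAc loses AcO⁻: pKₐ(CH₃COOH) ≈ 4.8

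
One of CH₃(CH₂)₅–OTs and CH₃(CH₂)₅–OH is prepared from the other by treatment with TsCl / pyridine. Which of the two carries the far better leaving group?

CH₃(CH₂)₅–OTs

From CH₃(CH₂)₅–OH the departing group would be OH⁻ (pKₐ(H₂O) ≈ 15.7). Strong base; essentially never leaves without prior activation.
From CH₃(CH₂)₅–OTs the leaving group is OTs⁻ (pKₐ(p-CH₃C₆H₄SO₃H (TsOH)) ≈ -2.8). Resonance-delocalised arenesulfonate.
Treatment with TsCl / pyridine works by converting the hydroxyl into a tosylate, making CH₃(CH₂)₅–OTs enormously more reactive.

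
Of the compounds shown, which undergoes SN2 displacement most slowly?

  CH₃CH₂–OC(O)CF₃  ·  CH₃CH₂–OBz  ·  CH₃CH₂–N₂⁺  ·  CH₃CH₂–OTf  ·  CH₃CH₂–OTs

Same R in every case — rank the leaving groups.
Leaving-group ability tracks the stability of the departed species; conjugate-acid pKₐ is the usual yardstick (lower pKₐ → better LG).
CH₃CH₂–N₂⁺ loses N₂: no meaningful conjugate acid; N₂ departs as an exceptionally stable neutral molecule
CH₃CH₂–OTf loses OTf⁻: pKₐ(CF₃SO₃H (triflic acid)) ≈ -14
CH₃CH₂–OTs loses OTs⁻: pKₐ(p-CH₃C₆H₄SO₃H (TsOH)) ≈ -2.8
CH₃CH₂–OC(O)CF₃ loses CF₃COO⁻: pKₐ(CF₃COOH) ≈ 0.2
CH₃CH₂–OBz loses PhCOO⁻: pKₐ(C₆H₅COOH) ≈ 4.2

CH₃CH₂–OBz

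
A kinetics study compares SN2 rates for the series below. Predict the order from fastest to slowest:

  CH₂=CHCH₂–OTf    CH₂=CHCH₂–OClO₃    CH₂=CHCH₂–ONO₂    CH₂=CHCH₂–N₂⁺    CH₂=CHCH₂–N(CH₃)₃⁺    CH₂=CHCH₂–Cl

The skeletons are identical, so relative rate is governed entirely by leaving-group ability.
The more stable X⁻ (or X) is on its own — i.e. the weaker a base it is — the better a leaving group it makes.
CH₂=CHCH₂–N₂⁺ loses N₂: no meaningful conjugate acid; N₂ departs as an exceptionally stable neutral molecule
CH₂=CHCH₂–OTf loses OTf⁻: pKₐ(CF₃SO₃H (triflic acid)) ≈ -14
CH₂=CHCH₂–OClO₃ loses ClO₄⁻: pKₐ(HClO₄) ≈ -10
CH₂=CHCH₂–Cl loses Cl⁻: pKₐ(HCl) ≈ -7
CH₂=CHCH₂–ONO₂ loses NO₃⁻: pKₐ(HNO₃) ≈ -1.3
CH₂=CHCH₂–N(CH₃)₃⁺ loses NR'₃: pKₐ(R'₃NH⁺) ≈ 10.7

CH₂=CHCH₂–N₂⁺ > CH₂=CHCH₂–OTf > CH₂=CHCH₂–OClO₃ > CH₂=CHCH₂–Cl > CH₂=CHCH₂–ONO₂ > CH₂=CHCH₂–N(CH₃)₃⁺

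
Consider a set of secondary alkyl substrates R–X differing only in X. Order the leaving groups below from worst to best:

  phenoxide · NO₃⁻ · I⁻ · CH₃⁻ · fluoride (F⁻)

CH₃⁻ < phenoxide < fluoride (F⁻) < NO₃⁻ < I⁻

A good leaving group is a weak base: the lower the pKₐ of its conjugate acid, the more readily it departs.
I⁻: pKₐ(HI) ≈ -10
NO₃⁻: pKₐ(HNO₃) ≈ -1.3
fluoride (F⁻): pKₐ(HF) ≈ 3.2
phenoxide: pKₐ(C₆H₅OH (phenol)) ≈ 10
CH₃⁻: pKₐ(CH₄) ≈ 48
Reversing gives the worst-to-best order requested.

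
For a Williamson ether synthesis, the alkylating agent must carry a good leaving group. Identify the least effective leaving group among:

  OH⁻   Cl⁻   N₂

OH⁻

N₂: no meaningful conjugate acid; N₂ departs as an exceptionally stable neutral molecule
Cl⁻: pKₐ(HCl) ≈ -7
OH⁻: pKₐ(H₂O) ≈ 15.7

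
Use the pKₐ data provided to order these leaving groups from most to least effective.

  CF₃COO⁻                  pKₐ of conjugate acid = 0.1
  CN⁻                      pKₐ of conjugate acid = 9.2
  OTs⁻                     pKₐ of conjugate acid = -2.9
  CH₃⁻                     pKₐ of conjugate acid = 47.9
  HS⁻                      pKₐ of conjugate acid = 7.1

Lower conjugate-acid pKₐ ⇒ weaker base ⇒ better leaving group.
Sorting by the given values: OTs⁻ (-2.9), CF₃COO⁻ (0.1), HS⁻ (7.1), CN⁻ (9.2), CH₃⁻ (47.9).

OTs⁻ > CF₃COO⁻ > HS⁻ > CN⁻ > CH₃⁻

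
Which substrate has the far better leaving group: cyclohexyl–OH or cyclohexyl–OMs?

cyclohexyl–OMs

From cyclohexyl–OH the departing group would be OH⁻ (pKₐ(H₂O) ≈ 15.7). Strong base; essentially never leaves without prior activation.
From cyclohexyl–OMs the leaving group is OMs⁻ (pKₐ(CH₃SO₃H (MsOH)) ≈ -1.9). Resonance-delocalised alkanesulfonate.
(In practice cyclohexyl–OMs is made from cyclohexyl–OH by treatment with MsCl / Et₃N, converting the hydroxyl into a mesylate.)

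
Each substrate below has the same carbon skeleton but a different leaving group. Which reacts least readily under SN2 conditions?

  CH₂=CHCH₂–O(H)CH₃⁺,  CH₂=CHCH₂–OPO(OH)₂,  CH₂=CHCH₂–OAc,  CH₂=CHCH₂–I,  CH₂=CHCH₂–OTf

CH₂=CHCH₂–OAc

Identical carbon frameworks mean the comparison reduces to leaving-group quality.
Leaving-group ability tracks the stability of the departed species; conjugate-acid pKₐ is the usual yardstick (lower pKₐ → better LG).
CH₂=CHCH₂–OTf loses OTf⁻: pKₐ(CF₃SO₃H (triflic acid)) ≈ -14
CH₂=CHCH₂–I loses I⁻: pKₐ(HI) ≈ -10
CH₂=CHCH₂–O(H)CH₃⁺ loses R'OH: pKₐ(R'OH₂⁺) ≈ -2.4
CH₂=CHCH₂–OPO(OH)₂ loses H₂PO₄⁻: pKₐ(H₃PO₄) ≈ 2.1
CH₂=CHCH₂–OAc loses AcO⁻: pKₐ(CH₃COOH) ≈ 4.8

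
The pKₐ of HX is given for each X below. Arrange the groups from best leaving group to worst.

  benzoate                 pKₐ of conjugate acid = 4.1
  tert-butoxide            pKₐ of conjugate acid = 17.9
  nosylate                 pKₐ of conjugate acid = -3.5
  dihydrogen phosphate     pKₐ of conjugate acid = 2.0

nosylate > dihydrogen phosphate > benzoate > tert-butoxide

Lower conjugate-acid pKₐ ⇒ weaker base ⇒ better leaving group.
Sorting by the given values: nosylate (-3.5), dihydrogen phosphate (2.0), benzoate (4.1), tert-butoxide (17.9).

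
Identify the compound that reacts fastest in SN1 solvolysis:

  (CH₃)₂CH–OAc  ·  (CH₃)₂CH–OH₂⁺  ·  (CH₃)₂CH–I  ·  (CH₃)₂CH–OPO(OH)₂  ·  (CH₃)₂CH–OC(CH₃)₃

The skeletons are identical, so relative rate is governed entirely by leaving-group ability.
Leaving-group ability tracks the stability of the departed species; conjugate-acid pKₐ is the usual yardstick (lower pKₐ → better LG).
(CH₃)₂CH–I loses I⁻: pKₐ(HI) ≈ -10
(CH₃)₂CH–OH₂⁺ loses H₂O: pKₐ(H₃O⁺) ≈ -1.7
(CH₃)₂CH–OPO(OH)₂ loses H₂PO₄⁻: pKₐ(H₃PO₄) ≈ 2.1
(CH₃)₂CH–OAc loses AcO⁻: pKₐ(CH₃COOH) ≈ 4.8
(CH₃)₂CH–OC(CH₃)₃ loses (CH₃)₃CO⁻: pKₐ(t-BuOH) ≈ 18

(CH₃)₂CH–I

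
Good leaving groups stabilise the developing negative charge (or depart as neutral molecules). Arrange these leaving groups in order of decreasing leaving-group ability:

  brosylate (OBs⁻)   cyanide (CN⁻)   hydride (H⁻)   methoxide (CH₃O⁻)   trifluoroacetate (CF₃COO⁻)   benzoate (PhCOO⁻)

brosylate (OBs⁻) > trifluoroacetate (CF₃COO⁻) > benzoate (PhCOO⁻) > cyanide (CN⁻) > methoxide (CH₃O⁻) > hydride (H⁻)

The more stable X⁻ (or X) is on its own — i.e. the weaker a base it is — the better a leaving group it makes.
brosylate (OBs⁻): pKₐ(p-BrC₆H₄SO₃H) ≈ -2.8 — arenesulfonate with a p-bromo substituent
trifluoroacetate (CF₃COO⁻): pKₐ(CF₃COOH) ≈ 0.2 — strongly electron-withdrawing CF₃ stabilises the carboxylate
benzoate (PhCOO⁻): pKₐ(C₆H₅COOH) ≈ 4.2 — aryl carboxylate
cyanide (CN⁻): pKₐ(HCN) ≈ 9.2
methoxide (CH₃O⁻): pKₐ(CH₃OH) ≈ 15.5 — strong base; alkoxides do not leave unassisted
hydride (H⁻): pKₐ(H₂) ≈ 36 — extremely strong base; leaves only in special hydride-transfer contexts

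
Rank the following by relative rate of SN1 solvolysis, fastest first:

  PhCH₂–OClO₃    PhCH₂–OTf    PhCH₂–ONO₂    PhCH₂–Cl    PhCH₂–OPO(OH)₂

Identical carbon frameworks mean the comparison reduces to leaving-group quality.
A good leaving group is a weak base: the lower the pKₐ of its conjugate acid, the more readily it departs.
PhCH₂–OTf loses OTf⁻: pKₐ(CF₃SO₃H (triflic acid)) ≈ -14
PhCH₂–OClO₃ loses ClO₄⁻: pKₐ(HClO₄) ≈ -10
PhCH₂–Cl loses Cl⁻: pKₐ(HCl) ≈ -7
PhCH₂–ONO₂ loses NO₃⁻: pKₐ(HNO₃) ≈ -1.3
PhCH₂–OPO(OH)₂ loses H₂PO₄⁻: pKₐ(H₃PO₄) ≈ 2.1

PhCH₂–OTf > PhCH₂–OClO₃ > PhCH₂–Cl > PhCH₂–ONO₂ > PhCH₂–OPO(OH)₂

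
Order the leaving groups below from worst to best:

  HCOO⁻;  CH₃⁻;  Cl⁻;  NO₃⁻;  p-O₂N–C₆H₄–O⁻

CH₃⁻ < p-O₂N–C₆H₄–O⁻ < HCOO⁻ < NO₃⁻ < Cl⁻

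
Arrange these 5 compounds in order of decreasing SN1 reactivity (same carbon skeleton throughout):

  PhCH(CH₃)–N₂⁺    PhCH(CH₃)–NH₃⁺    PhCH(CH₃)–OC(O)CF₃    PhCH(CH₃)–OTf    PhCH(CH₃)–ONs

PhCH(CH₃)–N₂⁺ > PhCH(CH₃)–OTf > PhCH(CH₃)–ONs > PhCH(CH₃)–OC(O)CF₃ > PhCH(CH₃)–NH₃⁺

With the same alkyl group throughout, only the leaving group differentiates the rates.
The more stable X⁻ (or X) is on its own — i.e. the weaker a base it is — the better a leaving group it makes.
PhCH(CH₃)–N₂⁺ loses N₂: no meaningful conjugate acid; N₂ departs as an exceptionally stable neutral molecule
PhCH(CH₃)–OTf loses OTf⁻: pKₐ(CF₃SO₃H (triflic acid)) ≈ -14
PhCH(CH₃)–ONs loses ONs⁻: pKₐ(p-O₂NC₆H₄SO₃H) ≈ -3.5
PhCH(CH₃)–OC(O)CF₃ loses CF₃COO⁻: pKₐ(CF₃COOH) ≈ 0.2
PhCH(CH₃)–NH₃⁺ loses NH₃: pKₐ(NH₄⁺) ≈ 9.2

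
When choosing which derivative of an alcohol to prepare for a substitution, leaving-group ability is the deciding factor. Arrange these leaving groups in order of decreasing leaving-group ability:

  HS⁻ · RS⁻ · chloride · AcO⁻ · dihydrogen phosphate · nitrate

chloride > nitrate > dihydrogen phosphate > AcO⁻ > HS⁻ > RS⁻

Rank by basicity of the departing species: weakest base leaves most easily.
chloride: pKₐ(HCl) ≈ -7
nitrate: pKₐ(HNO₃) ≈ -1.3
dihydrogen phosphate: pKₐ(H₃PO₄) ≈ 2.1
AcO⁻: pKₐ(CH₃COOH) ≈ 4.8
HS⁻: pKₐ(H₂S) ≈ 7
RS⁻: pKₐ(RSH (a thiol)) ≈ 10.5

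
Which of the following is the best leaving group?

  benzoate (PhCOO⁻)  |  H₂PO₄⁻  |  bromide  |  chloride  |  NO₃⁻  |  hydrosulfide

bromide

bromide: pKₐ(HBr) ≈ -9
chloride: pKₐ(HCl) ≈ -7
NO₃⁻: pKₐ(HNO₃) ≈ -1.3
H₂PO₄⁻: pKₐ(H₃PO₄) ≈ 2.1
benzoate (PhCOO⁻): pKₐ(C₆H₅COOH) ≈ 4.2
hydrosulfide: pKₐ(H₂S) ≈ 7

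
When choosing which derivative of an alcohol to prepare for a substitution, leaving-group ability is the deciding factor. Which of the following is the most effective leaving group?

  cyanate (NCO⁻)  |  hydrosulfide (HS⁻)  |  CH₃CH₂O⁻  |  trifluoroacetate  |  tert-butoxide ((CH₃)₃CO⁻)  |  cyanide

trifluoroacetate

trifluoroacetate: pKₐ(CF₃COOH) ≈ 0.2
cyanate (NCO⁻): pKₐ(HOCN) ≈ 3.5
hydrosulfide (HS⁻): pKₐ(H₂S) ≈ 7
cyanide: pKₐ(HCN) ≈ 9.2
CH₃CH₂O⁻: pKₐ(CH₃CH₂OH) ≈ 16
tert-butoxide ((CH₃)₃CO⁻): pKₐ(t-BuOH) ≈ 18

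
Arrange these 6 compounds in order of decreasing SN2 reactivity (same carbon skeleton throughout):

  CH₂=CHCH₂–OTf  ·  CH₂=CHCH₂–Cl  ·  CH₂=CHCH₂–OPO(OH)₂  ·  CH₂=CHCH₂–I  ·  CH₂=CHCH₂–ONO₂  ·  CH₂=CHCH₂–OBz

Identical carbon frameworks mean the comparison reduces to leaving-group quality.
Rank by basicity of the departing species: weakest base leaves most easily.
CH₂=CHCH₂–OTf loses OTf⁻: pKₐ(CF₃SO₃H (triflic acid)) ≈ -14
CH₂=CHCH₂–I loses I⁻: pKₐ(HI) ≈ -10
CH₂=CHCH₂–Cl loses Cl⁻: pKₐ(HCl) ≈ -7
CH₂=CHCH₂–ONO₂ loses NO₃⁻: pKₐ(HNO₃) ≈ -1.3
CH₂=CHCH₂–OPO(OH)₂ loses H₂PO₄⁻: pKₐ(H₃PO₄) ≈ 2.1
CH₂=CHCH₂–OBz loses PhCOO⁻: pKₐ(C₆H₅COOH) ≈ 4.2

CH₂=CHCH₂–OTf > CH₂=CHCH₂–I > CH₂=CHCH₂–Cl > CH₂=CHCH₂–ONO₂ > CH₂=CHCH₂–OPO(OH)₂ > CH₂=CHCH₂–OBz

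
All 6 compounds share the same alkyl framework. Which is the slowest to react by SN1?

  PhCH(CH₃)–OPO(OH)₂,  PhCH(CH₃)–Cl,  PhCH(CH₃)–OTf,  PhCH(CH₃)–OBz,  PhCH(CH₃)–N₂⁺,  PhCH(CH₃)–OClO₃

Identical carbon frameworks mean the comparison reduces to leaving-group quality.
The more stable X⁻ (or X) is on its own — i.e. the weaker a base it is — the better a leaving group it makes.
PhCH(CH₃)–N₂⁺ loses N₂: no meaningful conjugate acid; N₂ departs as an exceptionally stable neutral molecule
PhCH(CH₃)–OTf loses OTf⁻: pKₐ(CF₃SO₃H (triflic acid)) ≈ -14
PhCH(CH₃)–OClO₃ loses ClO₄⁻: pKₐ(HClO₄) ≈ -10
PhCH(CH₃)–Cl loses Cl⁻: pKₐ(HCl) ≈ -7
PhCH(CH₃)–OPO(OH)₂ loses H₂PO₄⁻: pKₐ(H₃PO₄) ≈ 2.1
PhCH(CH₃)–OBz loses PhCOO⁻: pKₐ(C₆H₅COOH) ≈ 4.2

PhCH(CH₃)–OBz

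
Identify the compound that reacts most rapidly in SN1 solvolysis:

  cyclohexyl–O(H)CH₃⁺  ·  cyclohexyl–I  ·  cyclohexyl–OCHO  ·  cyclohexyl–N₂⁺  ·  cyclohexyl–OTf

cyclohexyl–N₂⁺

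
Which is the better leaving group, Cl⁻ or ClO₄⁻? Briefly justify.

ClO₄⁻ is the better leaving group.
pKₐ(HClO₄) ≈ -10 versus pKₐ(HCl) ≈ -7: ClO₄⁻ is the much weaker base.
Extremely weak base; rarely used for safety reasons.

ClO₄⁻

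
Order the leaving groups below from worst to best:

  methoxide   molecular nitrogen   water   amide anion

amide anion < methoxide < water < molecular nitrogen

molecular nitrogen: no meaningful conjugate acid; N₂ departs as an exceptionally stable neutral molecule
water: pKₐ(H₃O⁺) ≈ -1.7
methoxide: pKₐ(CH₃OH) ≈ 15.5
amide anion: pKₐ(NH₃) ≈ 38
Reversing gives the worst-to-best order requested.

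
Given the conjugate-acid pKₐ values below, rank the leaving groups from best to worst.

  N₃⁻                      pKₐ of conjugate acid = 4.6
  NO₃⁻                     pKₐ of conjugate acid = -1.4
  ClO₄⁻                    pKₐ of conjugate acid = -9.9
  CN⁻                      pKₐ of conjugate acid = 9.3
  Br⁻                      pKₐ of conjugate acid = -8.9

Lower conjugate-acid pKₐ ⇒ weaker base ⇒ better leaving group.
Sorting by the given values: ClO₄⁻ (-9.9), Br⁻ (-8.9), NO₃⁻ (-1.4), N₃⁻ (4.6), CN⁻ (9.3).

ClO₄⁻ > Br⁻ > NO₃⁻ > N₃⁻ > CN⁻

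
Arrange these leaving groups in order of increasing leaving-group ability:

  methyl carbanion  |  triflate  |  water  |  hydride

The more stable X⁻ (or X) is on its own — i.e. the weaker a base it is — the better a leaving group it makes.
triflate: pKₐ(CF₃SO₃H (triflic acid)) ≈ -14 — charge spread over three oxygens and a CF₃ group; the premier leaving group in synthesis
water: pKₐ(H₃O⁺) ≈ -1.7
hydride: pKₐ(H₂) ≈ 36 — extremely strong base; leaves only in special hydride-transfer contexts
methyl carbanion: pKₐ(CH₄) ≈ 48 — unstabilised carbanion; the worst conceivable leaving group
Listed from poorest to best leaving group as asked.

methyl carbanion < hydride < water < triflate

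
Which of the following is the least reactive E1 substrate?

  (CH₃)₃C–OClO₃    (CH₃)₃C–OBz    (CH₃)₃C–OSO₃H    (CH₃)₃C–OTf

Identical carbon frameworks mean the comparison reduces to leaving-group quality.
The more stable X⁻ (or X) is on its own — i.e. the weaker a base it is — the better a leaving group it makes.
(CH₃)₃C–OTf loses OTf⁻: pKₐ(CF₃SO₃H (triflic acid)) ≈ -14
(CH₃)₃C–OClO₃ loses ClO₄⁻: pKₐ(HClO₄) ≈ -10
(CH₃)₃C–OSO₃H loses HSO₄⁻: pKₐ(H₂SO₄) ≈ -3
(CH₃)₃C–OBz loses PhCOO⁻: pKₐ(C₆H₅COOH) ≈ 4.2

(CH₃)₃C–OBz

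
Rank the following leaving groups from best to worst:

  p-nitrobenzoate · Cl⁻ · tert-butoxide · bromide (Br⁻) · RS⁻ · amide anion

Leaving-group ability tracks the stability of the departed species; conjugate-acid pKₐ is the usual yardstick (lower pKₐ → better LG).
bromide (Br⁻): pKₐ(HBr) ≈ -9
Cl⁻: pKₐ(HCl) ≈ -7
p-nitrobenzoate: pKₐ(p-nitrobenzoic acid) ≈ 3.4
RS⁻: pKₐ(RSH (a thiol)) ≈ 10.5
tert-butoxide: pKₐ(t-BuOH) ≈ 18
amide anion: pKₐ(NH₃) ≈ 38

bromide (Br⁻) > Cl⁻ > p-nitrobenzoate > RS⁻ > tert-butoxide > amide anion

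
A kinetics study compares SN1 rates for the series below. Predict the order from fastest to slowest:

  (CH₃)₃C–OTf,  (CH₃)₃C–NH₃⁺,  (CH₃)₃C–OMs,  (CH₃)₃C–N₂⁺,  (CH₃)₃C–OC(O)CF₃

Identical carbon frameworks mean the comparison reduces to leaving-group quality.
Leaving-group ability tracks the stability of the departed species; conjugate-acid pKₐ is the usual yardstick (lower pKₐ → better LG).
(CH₃)₃C–N₂⁺ loses N₂: no meaningful conjugate acid; N₂ departs as an exceptionally stable neutral molecule
(CH₃)₃C–OTf loses OTf⁻: pKₐ(CF₃SO₃H (triflic acid)) ≈ -14
(CH₃)₃C–OMs loses OMs⁻: pKₐ(CH₃SO₃H (MsOH)) ≈ -1.9
(CH₃)₃C–OC(O)CF₃ loses CF₃COO⁻: pKₐ(CF₃COOH) ≈ 0.2
(CH₃)₃C–NH₃⁺ loses NH₃: pKₐ(NH₄⁺) ≈ 9.2

(CH₃)₃C–N₂⁺ > (CH₃)₃C–OTf > (CH₃)₃C–OMs > (CH₃)₃C–OC(O)CF₃ > (CH₃)₃C–NH₃⁺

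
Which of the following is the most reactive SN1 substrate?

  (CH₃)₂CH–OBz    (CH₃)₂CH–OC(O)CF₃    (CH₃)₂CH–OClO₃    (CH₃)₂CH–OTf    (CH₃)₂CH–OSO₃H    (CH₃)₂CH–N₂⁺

Same R in every case — rank the leaving groups.
Rank by basicity of the departing species: weakest base leaves most easily.
(CH₃)₂CH–N₂⁺ loses N₂: no meaningful conjugate acid; N₂ departs as an exceptionally stable neutral molecule
(CH₃)₂CH–OTf loses OTf⁻: pKₐ(CF₃SO₃H (triflic acid)) ≈ -14
(CH₃)₂CH–OClO₃ loses ClO₄⁻: pKₐ(HClO₄) ≈ -10
(CH₃)₂CH–OSO₃H loses HSO₄⁻: pKₐ(H₂SO₄) ≈ -3
(CH₃)₂CH–OC(O)CF₃ loses CF₃COO⁻: pKₐ(CF₃COOH) ≈ 0.2
(CH₃)₂CH–OBz loses PhCOO⁻: pKₐ(C₆H₅COOH) ≈ 4.2

(CH₃)₂CH–N₂⁺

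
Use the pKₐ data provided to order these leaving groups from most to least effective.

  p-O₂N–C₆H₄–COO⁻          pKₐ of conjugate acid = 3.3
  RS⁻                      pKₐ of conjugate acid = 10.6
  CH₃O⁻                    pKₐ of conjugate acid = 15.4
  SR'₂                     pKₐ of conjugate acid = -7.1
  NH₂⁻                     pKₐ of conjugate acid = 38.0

Lower conjugate-acid pKₐ ⇒ weaker base ⇒ better leaving group.
Sorting by the given values: SR'₂ (-7.1), p-O₂N–C₆H₄–COO⁻ (3.3), RS⁻ (10.6), CH₃O⁻ (15.4), NH₂⁻ (38.0).

SR'₂ > p-O₂N–C₆H₄–COO⁻ > RS⁻ > CH₃O⁻ > NH₂⁻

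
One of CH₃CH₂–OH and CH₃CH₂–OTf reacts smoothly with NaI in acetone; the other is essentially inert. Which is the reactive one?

From CH₃CH₂–OH the departing group would be OH⁻ (pKₐ(H₂O) ≈ 15.7). Strong base; essentially never leaves without prior activation.
From CH₃CH₂–OTf the leaving group is OTf⁻ (pKₐ(CF₃SO₃H (triflic acid)) ≈ -14). Charge spread over three oxygens and a CF₃ group; the premier leaving group in synthesis.
(In practice CH₃CH₂–OTf is made from CH₃CH₂–OH by treatment with Tf₂O / 2,6-lutidine, converting the hydroxyl into a triflate.)

CH₃CH₂–OTf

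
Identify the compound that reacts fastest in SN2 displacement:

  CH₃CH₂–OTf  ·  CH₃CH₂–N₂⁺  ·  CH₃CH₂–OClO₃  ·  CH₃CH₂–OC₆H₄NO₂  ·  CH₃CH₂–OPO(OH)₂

CH₃CH₂–N₂⁺

Same R in every case — rank the leaving groups.
Rank by basicity of the departing species: weakest base leaves most easily.
CH₃CH₂–N₂⁺ loses N₂: no meaningful conjugate acid; N₂ departs as an exceptionally stable neutral molecule
CH₃CH₂–OTf loses OTf⁻: pKₐ(CF₃SO₃H (triflic acid)) ≈ -14
CH₃CH₂–OClO₃ loses ClO₄⁻: pKₐ(HClO₄) ≈ -10
CH₃CH₂–OPO(OH)₂ loses H₂PO₄⁻: pKₐ(H₃PO₄) ≈ 2.1
CH₃CH₂–OC₆H₄NO₂ loses p-O₂N–C₆H₄–O⁻: pKₐ(p-nitrophenol) ≈ 7.2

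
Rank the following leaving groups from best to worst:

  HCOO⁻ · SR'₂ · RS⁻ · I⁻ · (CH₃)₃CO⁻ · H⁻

I⁻: pKₐ(HI) ≈ -10
SR'₂: pKₐ(R'₂SH⁺) ≈ -7
HCOO⁻: pKₐ(HCOOH) ≈ 3.8
RS⁻: pKₐ(RSH (a thiol)) ≈ 10.5
(CH₃)₃CO⁻: pKₐ(t-BuOH) ≈ 18
H⁻: pKₐ(H₂) ≈ 36

I⁻ > SR'₂ > HCOO⁻ > RS⁻ > (CH₃)₃CO⁻ > H⁻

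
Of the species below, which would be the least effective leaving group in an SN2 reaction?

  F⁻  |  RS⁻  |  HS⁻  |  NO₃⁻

RS⁻

The more stable X⁻ (or X) is on its own — i.e. the weaker a base it is — the better a leaving group it makes.
NO₃⁻: pKₐ(HNO₃) ≈ -1.3
F⁻: pKₐ(HF) ≈ 3.2
HS⁻: pKₐ(H₂S) ≈ 7
RS⁻: pKₐ(RSH (a thiol)) ≈ 10.5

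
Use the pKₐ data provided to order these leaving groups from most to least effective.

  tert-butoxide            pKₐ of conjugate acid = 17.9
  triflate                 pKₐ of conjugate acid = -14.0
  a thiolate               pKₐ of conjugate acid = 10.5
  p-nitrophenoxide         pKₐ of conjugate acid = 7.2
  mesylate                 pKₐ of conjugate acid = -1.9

triflate > mesylate > p-nitrophenoxide > a thiolate > tert-butoxide

Lower conjugate-acid pKₐ ⇒ weaker base ⇒ better leaving group.
Sorting by the given values: triflate (-14.0), mesylate (-1.9), p-nitrophenoxide (7.2), a thiolate (10.5), tert-butoxide (17.9).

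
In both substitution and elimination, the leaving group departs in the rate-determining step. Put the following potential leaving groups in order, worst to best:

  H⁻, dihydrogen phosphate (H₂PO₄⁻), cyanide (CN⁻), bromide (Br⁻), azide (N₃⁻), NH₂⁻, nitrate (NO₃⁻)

A good leaving group is a weak base: the lower the pKₐ of its conjugate acid, the more readily it departs.
bromide (Br⁻): pKₐ(HBr) ≈ -9
nitrate (NO₃⁻): pKₐ(HNO₃) ≈ -1.3
dihydrogen phosphate (H₂PO₄⁻): pKₐ(H₃PO₄) ≈ 2.1
azide (N₃⁻): pKₐ(HN₃) ≈ 4.7
cyanide (CN⁻): pKₐ(HCN) ≈ 9.2
H⁻: pKₐ(H₂) ≈ 36
NH₂⁻: pKₐ(NH₃) ≈ 38
The question asks for worst first, so the sequence is read in increasing leaving-group ability.

NH₂⁻ < H⁻ < cyanide (CN⁻) < azide (N₃⁻) < dihydrogen phosphate (H₂PO₄⁻) < nitrate (NO₃⁻) < bromide (Br⁻)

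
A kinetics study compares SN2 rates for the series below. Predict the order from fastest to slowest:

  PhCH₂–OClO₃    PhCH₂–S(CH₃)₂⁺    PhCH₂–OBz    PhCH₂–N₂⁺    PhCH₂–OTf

PhCH₂–N₂⁺ > PhCH₂–OTf > PhCH₂–OClO₃ > PhCH₂–S(CH₃)₂⁺ > PhCH₂–OBz

Same R in every case — rank the leaving groups.
Rank by basicity of the departing species: weakest base leaves most easily.
PhCH₂–N₂⁺ loses N₂: no meaningful conjugate acid; N₂ departs as an exceptionally stable neutral molecule
PhCH₂–OTf loses OTf⁻: pKₐ(CF₃SO₃H (triflic acid)) ≈ -14
PhCH₂–OClO₃ loses ClO₄⁻: pKₐ(HClO₄) ≈ -10
PhCH₂–S(CH₃)₂⁺ loses SR'₂: pKₐ(R'₂SH⁺) ≈ -7
PhCH₂–OBz loses PhCOO⁻: pKₐ(C₆H₅COOH) ≈ 4.2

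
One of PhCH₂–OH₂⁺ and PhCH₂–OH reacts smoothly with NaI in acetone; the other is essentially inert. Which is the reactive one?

From PhCH₂–OH the departing group would be OH⁻ (pKₐ(H₂O) ≈ 15.7). Strong base; essentially never leaves without prior activation.
From PhCH₂–OH₂⁺ the leaving group is H₂O (pKₐ(H₃O⁺) ≈ -1.7). Neutral; leaves from a protonated alcohol (R–OH₂⁺).
(In practice PhCH₂–OH₂⁺ is made from PhCH₂–OH by protonation with strong acid, converting the leaving group from hydroxide to neutral water.)

PhCH₂–OH₂⁺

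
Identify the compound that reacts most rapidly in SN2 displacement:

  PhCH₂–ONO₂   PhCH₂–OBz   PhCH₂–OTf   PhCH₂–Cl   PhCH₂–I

PhCH₂–OTf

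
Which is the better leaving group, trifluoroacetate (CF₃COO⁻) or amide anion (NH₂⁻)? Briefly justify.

trifluoroacetate (CF₃COO⁻) is the better leaving group.
pKₐ(CF₃COOH) ≈ 0.2 versus pKₐ(NH₃) ≈ 38: trifluoroacetate (CF₃COO⁻) is the much weaker base.
Strongly electron-withdrawing CF₃ stabilises the carboxylate.

trifluoroacetate (CF₃COO⁻)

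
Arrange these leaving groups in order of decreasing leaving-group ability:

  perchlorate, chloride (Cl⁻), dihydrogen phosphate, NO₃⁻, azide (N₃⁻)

perchlorate: pKₐ(HClO₄) ≈ -10 — extremely weak base; rarely used for safety reasons
chloride (Cl⁻): pKₐ(HCl) ≈ -7
NO₃⁻: pKₐ(HNO₃) ≈ -1.3 — resonance-delocalised over three oxygens
dihydrogen phosphate: pKₐ(H₃PO₄) ≈ 2.1
azide (N₃⁻): pKₐ(HN₃) ≈ 4.7 — linear, resonance-stabilised

perchlorate > chloride (Cl⁻) > NO₃⁻ > dihydrogen phosphate > azide (N₃⁻)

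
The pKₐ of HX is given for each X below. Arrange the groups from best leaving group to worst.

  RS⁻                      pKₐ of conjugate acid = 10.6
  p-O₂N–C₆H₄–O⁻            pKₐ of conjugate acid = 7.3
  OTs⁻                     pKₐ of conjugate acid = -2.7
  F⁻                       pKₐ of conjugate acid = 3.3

Lower conjugate-acid pKₐ ⇒ weaker base ⇒ better leaving group.
Sorting by the given values: OTs⁻ (-2.7), F⁻ (3.3), p-O₂N–C₆H₄–O⁻ (7.3), RS⁻ (10.6).

OTs⁻ > F⁻ > p-O₂N–C₆H₄–O⁻ > RS⁻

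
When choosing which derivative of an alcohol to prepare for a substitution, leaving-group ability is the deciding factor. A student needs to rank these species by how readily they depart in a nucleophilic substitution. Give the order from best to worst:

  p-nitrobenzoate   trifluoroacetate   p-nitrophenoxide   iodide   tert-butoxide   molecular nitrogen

A good leaving group is a weak base: the lower the pKₐ of its conjugate acid, the more readily it departs.
molecular nitrogen: no meaningful conjugate acid; N₂ departs as an exceptionally stable neutral molecule
iodide: pKₐ(HI) ≈ -10
trifluoroacetate: pKₐ(CF₃COOH) ≈ 0.2 — strongly electron-withdrawing CF₃ stabilises the carboxylate
p-nitrobenzoate: pKₐ(p-nitrobenzoic acid) ≈ 3.4
p-nitrophenoxide: pKₐ(p-nitrophenol) ≈ 7.2
tert-butoxide: pKₐ(t-BuOH) ≈ 18

molecular nitrogen > iodide > trifluoroacetate > p-nitrobenzoate > p-nitrophenoxide > tert-butoxide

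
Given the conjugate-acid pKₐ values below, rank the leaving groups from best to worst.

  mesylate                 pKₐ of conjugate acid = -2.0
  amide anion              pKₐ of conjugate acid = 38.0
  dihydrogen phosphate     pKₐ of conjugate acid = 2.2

mesylate > dihydrogen phosphate > amide anion

Lower conjugate-acid pKₐ ⇒ weaker base ⇒ better leaving group.
Sorting by the given values: mesylate (-2.0), dihydrogen phosphate (2.2), amide anion (38.0).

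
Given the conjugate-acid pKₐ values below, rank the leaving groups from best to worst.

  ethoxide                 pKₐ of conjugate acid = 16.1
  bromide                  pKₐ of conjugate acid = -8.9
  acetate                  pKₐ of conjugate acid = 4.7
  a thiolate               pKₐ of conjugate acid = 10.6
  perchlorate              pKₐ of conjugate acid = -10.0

perchlorate > bromide > acetate > a thiolate > ethoxide

Lower conjugate-acid pKₐ ⇒ weaker base ⇒ better leaving group.
Sorting by the given values: perchlorate (-10.0), bromide (-8.9), acetate (4.7), a thiolate (10.6), ethoxide (16.1).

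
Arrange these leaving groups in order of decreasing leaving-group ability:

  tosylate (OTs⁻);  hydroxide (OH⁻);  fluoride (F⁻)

tosylate (OTs⁻) > fluoride (F⁻) > hydroxide (OH⁻)

The more stable X⁻ (or X) is on its own — i.e. the weaker a base it is — the better a leaving group it makes.
tosylate (OTs⁻): pKₐ(p-CH₃C₆H₄SO₃H (TsOH)) ≈ -2.8
fluoride (F⁻): pKₐ(HF) ≈ 3.2
hydroxide (OH⁻): pKₐ(H₂O) ≈ 15.7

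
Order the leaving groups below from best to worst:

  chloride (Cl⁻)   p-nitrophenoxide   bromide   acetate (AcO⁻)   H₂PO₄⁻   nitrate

bromide > chloride (Cl⁻) > nitrate > H₂PO₄⁻ > acetate (AcO⁻) > p-nitrophenoxide

bromide: pKₐ(HBr) ≈ -9
chloride (Cl⁻): pKₐ(HCl) ≈ -7 — moderately weak base
nitrate: pKₐ(HNO₃) ≈ -1.3 — resonance-delocalised over three oxygens
H₂PO₄⁻: pKₐ(H₃PO₄) ≈ 2.1
acetate (AcO⁻): pKₐ(CH₃COOH) ≈ 4.8
p-nitrophenoxide: pKₐ(p-nitrophenol) ≈ 7.2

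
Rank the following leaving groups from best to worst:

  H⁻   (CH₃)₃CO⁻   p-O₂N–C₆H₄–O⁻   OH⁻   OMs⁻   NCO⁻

OMs⁻: pKₐ(CH₃SO₃H (MsOH)) ≈ -1.9 — resonance-delocalised alkanesulfonate
NCO⁻: pKₐ(HOCN) ≈ 3.5
p-O₂N–C₆H₄–O⁻: pKₐ(p-nitrophenol) ≈ 7.2 — nitro group delocalises the charge; the classic chromogenic LG
OH⁻: pKₐ(H₂O) ≈ 15.7 — strong base; essentially never leaves without prior activation
(CH₃)₃CO⁻: pKₐ(t-BuOH) ≈ 18 — bulky, strongly basic alkoxide
H⁻: pKₐ(H₂) ≈ 36 — extremely strong base; leaves only in special hydride-transfer contexts

OMs⁻ > NCO⁻ > p-O₂N–C₆H₄–O⁻ > OH⁻ > (CH₃)₃CO⁻ > H⁻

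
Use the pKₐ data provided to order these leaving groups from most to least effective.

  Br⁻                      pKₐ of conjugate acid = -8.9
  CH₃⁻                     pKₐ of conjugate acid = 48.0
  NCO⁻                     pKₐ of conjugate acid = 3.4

Br⁻ > NCO⁻ > CH₃⁻

Lower conjugate-acid pKₐ ⇒ weaker base ⇒ better leaving group.
Sorting by the given values: Br⁻ (-8.9), NCO⁻ (3.4), CH₃⁻ (48.0).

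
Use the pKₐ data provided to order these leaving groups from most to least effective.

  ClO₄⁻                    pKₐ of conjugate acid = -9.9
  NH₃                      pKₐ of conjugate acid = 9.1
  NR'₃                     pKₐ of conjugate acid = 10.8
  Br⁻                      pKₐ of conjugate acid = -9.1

Lower conjugate-acid pKₐ ⇒ weaker base ⇒ better leaving group.
Sorting by the given values: ClO₄⁻ (-9.9), Br⁻ (-9.1), NH₃ (9.1), NR'₃ (10.8).

ClO₄⁻ > Br⁻ > NH₃ > NR'₃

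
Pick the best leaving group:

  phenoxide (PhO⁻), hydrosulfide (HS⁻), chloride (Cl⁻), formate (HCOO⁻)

A good leaving group is a weak base: the lower the pKₐ of its conjugate acid, the more readily it departs.
chloride (Cl⁻): pKₐ(HCl) ≈ -7
formate (HCOO⁻): pKₐ(HCOOH) ≈ 3.8
hydrosulfide (HS⁻): pKₐ(H₂S) ≈ 7
phenoxide (PhO⁻): pKₐ(C₆H₅OH (phenol)) ≈ 10

chloride (Cl⁻)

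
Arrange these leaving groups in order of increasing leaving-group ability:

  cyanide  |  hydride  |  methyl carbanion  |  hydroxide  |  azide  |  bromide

Leaving-group ability tracks the stability of the departed species; conjugate-acid pKₐ is the usual yardstick (lower pKₐ → better LG).
bromide: pKₐ(HBr) ≈ -9
azide: pKₐ(HN₃) ≈ 4.7 — linear, resonance-stabilised
cyanide: pKₐ(HCN) ≈ 9.2 — sp carbon stabilises the charge somewhat, but still a poor LG
hydroxide: pKₐ(H₂O) ≈ 15.7 — strong base; essentially never leaves without prior activation
hydride: pKₐ(H₂) ≈ 36
methyl carbanion: pKₐ(CH₄) ≈ 48
Listed from poorest to best leaving group as asked.

methyl carbanion < hydride < hydroxide < cyanide < azide < bromide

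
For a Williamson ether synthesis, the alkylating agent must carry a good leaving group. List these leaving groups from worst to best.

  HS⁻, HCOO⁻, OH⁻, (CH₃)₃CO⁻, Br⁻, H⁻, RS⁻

H⁻ < (CH₃)₃CO⁻ < OH⁻ < RS⁻ < HS⁻ < HCOO⁻ < Br⁻

Br⁻: pKₐ(HBr) ≈ -9
HCOO⁻: pKₐ(HCOOH) ≈ 3.8
HS⁻: pKₐ(H₂S) ≈ 7 — larger and more polarisable than the oxygen analogue
RS⁻: pKₐ(RSH (a thiol)) ≈ 10.5
OH⁻: pKₐ(H₂O) ≈ 15.7 — strong base; essentially never leaves without prior activation
(CH₃)₃CO⁻: pKₐ(t-BuOH) ≈ 18
H⁻: pKₐ(H₂) ≈ 36
Reversing gives the worst-to-best order requested.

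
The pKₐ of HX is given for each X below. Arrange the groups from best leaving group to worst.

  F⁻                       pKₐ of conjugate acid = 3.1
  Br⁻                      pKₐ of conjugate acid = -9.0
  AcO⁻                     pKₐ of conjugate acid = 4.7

Br⁻ > F⁻ > AcO⁻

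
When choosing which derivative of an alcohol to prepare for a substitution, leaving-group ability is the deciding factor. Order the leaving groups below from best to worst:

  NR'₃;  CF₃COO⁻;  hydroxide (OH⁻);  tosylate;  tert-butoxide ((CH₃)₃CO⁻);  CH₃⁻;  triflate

triflate > tosylate > CF₃COO⁻ > NR'₃ > hydroxide (OH⁻) > tert-butoxide ((CH₃)₃CO⁻) > CH₃⁻

Leaving-group ability tracks the stability of the departed species; conjugate-acid pKₐ is the usual yardstick (lower pKₐ → better LG).
triflate: pKₐ(CF₃SO₃H (triflic acid)) ≈ -14 — charge spread over three oxygens and a CF₃ group; the premier leaving group in synthesis
tosylate: pKₐ(p-CH₃C₆H₄SO₃H (TsOH)) ≈ -2.8 — resonance-delocalised arenesulfonate
CF₃COO⁻: pKₐ(CF₃COOH) ≈ 0.2 — strongly electron-withdrawing CF₃ stabilises the carboxylate
NR'₃: pKₐ(R'₃NH⁺) ≈ 10.7 — neutral but still a fairly strong base; Hofmann-elimination LG
hydroxide (OH⁻): pKₐ(H₂O) ≈ 15.7 — strong base; essentially never leaves without prior activation
tert-butoxide ((CH₃)₃CO⁻): pKₐ(t-BuOH) ≈ 18
CH₃⁻: pKₐ(CH₄) ≈ 48 — unstabilised carbanion; the worst conceivable leaving group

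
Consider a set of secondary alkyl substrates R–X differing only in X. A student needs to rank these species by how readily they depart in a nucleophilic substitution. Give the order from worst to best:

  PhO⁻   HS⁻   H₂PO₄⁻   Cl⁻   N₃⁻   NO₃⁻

PhO⁻ < HS⁻ < N₃⁻ < H₂PO₄⁻ < NO₃⁻ < Cl⁻

Rank by basicity of the departing species: weakest base leaves most easily.
Cl⁻: pKₐ(HCl) ≈ -7
NO₃⁻: pKₐ(HNO₃) ≈ -1.3
H₂PO₄⁻: pKₐ(H₃PO₄) ≈ 2.1
N₃⁻: pKₐ(HN₃) ≈ 4.7
HS⁻: pKₐ(H₂S) ≈ 7
PhO⁻: pKₐ(C₆H₅OH (phenol)) ≈ 10
Listed from poorest to best leaving group as asked.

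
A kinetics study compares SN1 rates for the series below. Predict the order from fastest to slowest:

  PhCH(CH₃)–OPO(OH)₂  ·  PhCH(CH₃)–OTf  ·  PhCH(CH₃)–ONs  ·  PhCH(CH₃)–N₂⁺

Identical carbon frameworks mean the comparison reduces to leaving-group quality.
A good leaving group is a weak base: the lower the pKₐ of its conjugate acid, the more readily it departs.
PhCH(CH₃)–N₂⁺ loses N₂: no meaningful conjugate acid; N₂ departs as an exceptionally stable neutral molecule
PhCH(CH₃)–OTf loses OTf⁻: pKₐ(CF₃SO₃H (triflic acid)) ≈ -14
PhCH(CH₃)–ONs loses ONs⁻: pKₐ(p-O₂NC₆H₄SO₃H) ≈ -3.5
PhCH(CH₃)–OPO(OH)₂ loses H₂PO₄⁻: pKₐ(H₃PO₄) ≈ 2.1

PhCH(CH₃)–N₂⁺ > PhCH(CH₃)–OTf > PhCH(CH₃)–ONs > PhCH(CH₃)–OPO(OH)₂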